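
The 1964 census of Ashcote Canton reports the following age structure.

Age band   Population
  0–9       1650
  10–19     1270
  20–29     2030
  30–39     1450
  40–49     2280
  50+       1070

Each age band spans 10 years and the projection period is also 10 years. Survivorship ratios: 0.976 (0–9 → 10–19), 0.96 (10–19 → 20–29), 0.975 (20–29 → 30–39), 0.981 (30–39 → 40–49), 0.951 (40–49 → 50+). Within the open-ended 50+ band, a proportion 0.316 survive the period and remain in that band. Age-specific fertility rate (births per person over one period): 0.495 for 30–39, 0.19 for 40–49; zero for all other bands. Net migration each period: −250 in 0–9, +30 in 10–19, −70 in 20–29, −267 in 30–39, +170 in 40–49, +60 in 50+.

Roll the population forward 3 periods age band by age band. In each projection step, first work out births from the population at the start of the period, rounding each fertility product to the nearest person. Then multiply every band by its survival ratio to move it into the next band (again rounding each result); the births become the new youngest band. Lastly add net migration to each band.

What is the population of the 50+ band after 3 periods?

2572

(Groups numbered youngest = 1 to oldest = 6.)
— Period 1 —
Births: 1450 × 0.495 = 718 ; 2280 × 0.19 = 433 → 1151
Group 2: 1650 × 0.976 = 1610
Group 3: 1270 × 0.96 = 1219
Group 4: 2030 × 0.975 = 1979
Group 5: 1450 × 0.981 = 1422
Group 6: 2280 × 0.951 + 1070 × 0.316 = 2168 + 338 = 2506
Net migration: Group 1 − 250 → 901; Group 2 + 30 → 1640; Group 3 − 70 → 1149; Group 4 − 267 → 1712; Group 5 + 170 → 1592; Group 6 + 60 → 2566
End of period: [901, 1640, 1149, 1712, 1592, 2566]
— Period 2 —
Births: 1712 × 0.495 = 847 ; 1592 × 0.19 = 302 → 1149
Group 2: 901 × 0.976 = 879
Group 3: 1640 × 0.96 = 1574
Group 4: 1149 × 0.975 = 1120
Group 5: 1712 × 0.981 = 1679
Group 6: 1592 × 0.951 + 2566 × 0.316 = 1514 + 811 = 2325
Net migration: Group 1 − 250 → 899; Group 2 + 30 → 909; Group 3 − 70 → 1504; Group 4 − 267 → 853; Group 5 + 170 → 1849; Group 6 + 60 → 2385
End of period: [899, 909, 1504, 853, 1849, 2385]
— Period 3 —
Births: 853 × 0.495 = 422 ; 1849 × 0.19 = 351 → 773
Group 2: 899 × 0.976 = 877
Group 3: 909 × 0.96 = 873
Group 4: 1504 × 0.975 = 1466
Group 5: 853 × 0.981 = 837
Group 6: 1849 × 0.951 + 2385 × 0.316 = 1758 + 754 = 2512
Net migration: Group 1 − 250 → 523; Group 2 + 30 → 907; Group 3 − 70 → 803; Group 4 − 267 → 1199; Group 5 + 170 → 1007; Group 6 + 60 → 2572
End of period: [523, 907, 803, 1199, 1007, 2572]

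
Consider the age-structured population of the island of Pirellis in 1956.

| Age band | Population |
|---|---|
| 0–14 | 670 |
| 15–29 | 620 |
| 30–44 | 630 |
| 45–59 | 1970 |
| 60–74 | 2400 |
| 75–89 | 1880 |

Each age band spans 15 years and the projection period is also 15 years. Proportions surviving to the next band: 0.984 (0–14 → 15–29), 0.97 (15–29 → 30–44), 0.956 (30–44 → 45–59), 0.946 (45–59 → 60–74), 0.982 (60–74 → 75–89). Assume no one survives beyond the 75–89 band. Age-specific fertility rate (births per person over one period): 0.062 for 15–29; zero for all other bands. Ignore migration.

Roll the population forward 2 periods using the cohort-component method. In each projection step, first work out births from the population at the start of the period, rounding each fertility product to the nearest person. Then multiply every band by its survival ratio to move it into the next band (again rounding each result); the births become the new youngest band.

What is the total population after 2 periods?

3691

— Period 1 —
Births: 620 * 0.062 = 38
15–29: 670 * 0.984 = 659
30–44: 620 * 0.97 = 601
45–59: 630 * 0.956 = 602
60–74: 1970 * 0.946 = 1864
75–89: 2400 * 0.982 = 2357
Population now: 0–14=38, 15–29=659, 30–44=601, 45–59=602, 60–74=1864, 75–89=2357
— Period 2 —
Births: 659 * 0.062 = 41
15–29: 38 * 0.984 = 37
30–44: 659 * 0.97 = 639
45–59: 601 * 0.956 = 575
60–74: 602 * 0.946 = 569
75–89: 1864 * 0.982 = 1830
Population now: 0–14=41, 15–29=37, 30–44=639, 45–59=575, 60–74=569, 75–89=1830
Total after period 2: 41 + 37 + 639 + 575 + 569 + 1830 = 3691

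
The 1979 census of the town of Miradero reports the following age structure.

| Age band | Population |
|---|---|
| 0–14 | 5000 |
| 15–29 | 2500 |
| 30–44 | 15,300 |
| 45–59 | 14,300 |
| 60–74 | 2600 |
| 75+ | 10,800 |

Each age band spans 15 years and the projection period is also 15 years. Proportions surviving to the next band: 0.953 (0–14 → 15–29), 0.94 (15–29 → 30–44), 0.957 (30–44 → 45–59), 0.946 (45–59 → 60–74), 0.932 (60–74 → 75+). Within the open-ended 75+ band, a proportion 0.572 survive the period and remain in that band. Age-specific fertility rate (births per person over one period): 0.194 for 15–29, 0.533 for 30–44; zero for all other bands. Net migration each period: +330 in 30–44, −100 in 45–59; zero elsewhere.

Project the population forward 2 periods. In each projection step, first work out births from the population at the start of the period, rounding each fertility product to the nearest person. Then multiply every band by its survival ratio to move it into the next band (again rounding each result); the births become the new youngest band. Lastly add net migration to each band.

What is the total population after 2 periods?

49145

Period 1:
Births: 2500 * 0.194 = 485 ; 15300 * 0.533 = 8155 — total 8640
15–29: 5000 * 0.953 = 4765
30–44: 2500 * 0.94 = 2350
45–59: 15300 * 0.957 = 14642
60–74: 14300 * 0.946 = 13528
75+: 2600 * 0.932 + 10800 * 0.572 = 2423 + 6178 = 8601
Net migration: 30–44 + 330 → 2680; 45–59 − 100 → 14542
Population now: 0–14=8640, 15–29=4765, 30–44=2680, 45–59=14542, 60–74=13528, 75+=8601
Period 2:
Births: 4765 * 0.194 = 924 ; 2680 * 0.533 = 1428 — total 2352
15–29: 8640 * 0.953 = 8234
30–44: 4765 * 0.94 = 4479
45–59: 2680 * 0.957 = 2565
60–74: 14542 * 0.946 = 13757
75+: 13528 * 0.932 + 8601 * 0.572 = 12608 + 4920 = 17528
Net migration: 30–44 + 330 → 4809; 45–59 − 100 → 2465
Population now: 0–14=2352, 15–29=8234, 30–44=4809, 45–59=2465, 60–74=13757, 75+=17528
Total after period 2: 2352 + 8234 + 4809 + 2465 + 13757 + 17528 = 49145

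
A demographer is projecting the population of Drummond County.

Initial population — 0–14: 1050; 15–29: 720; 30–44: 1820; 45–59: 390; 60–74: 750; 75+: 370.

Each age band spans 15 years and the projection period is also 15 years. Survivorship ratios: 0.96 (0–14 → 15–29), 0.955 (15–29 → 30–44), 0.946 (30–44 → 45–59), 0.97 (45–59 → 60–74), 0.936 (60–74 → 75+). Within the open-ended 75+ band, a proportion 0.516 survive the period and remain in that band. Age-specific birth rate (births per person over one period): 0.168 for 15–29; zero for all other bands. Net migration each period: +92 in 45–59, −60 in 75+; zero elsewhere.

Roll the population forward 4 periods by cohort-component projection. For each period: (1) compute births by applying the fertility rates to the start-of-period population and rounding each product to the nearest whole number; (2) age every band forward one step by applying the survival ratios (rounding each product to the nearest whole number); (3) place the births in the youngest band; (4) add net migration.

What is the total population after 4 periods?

2997

(Groups numbered youngest = 1 to oldest = 6.)
After projecting period 1:
Births: 720 * 0.168 = 121
Group 2: 1050 * 0.96 = 1008
Group 3: 720 * 0.955 = 688
Group 4: 1820 * 0.946 = 1722
Group 5: 390 * 0.97 = 378
Group 6: 750 * 0.936 + 370 * 0.516 = 702 + 191 = 893
Net migration: Group 4 + 92 → 1814; Group 6 − 60 → 833
→ [121, 1008, 688, 1814, 378, 833]
After projecting period 2:
Births: 1008 * 0.168 = 169
Group 2: 121 * 0.96 = 116
Group 3: 1008 * 0.955 = 963
Group 4: 688 * 0.946 = 651
Group 5: 1814 * 0.97 = 1760
Group 6: 378 * 0.936 + 833 * 0.516 = 354 + 430 = 784
Net migration: Group 4 + 92 → 743; Group 6 − 60 → 724
→ [169, 116, 963, 743, 1760, 724]
After projecting period 3:
Births: 116 * 0.168 = 19
Group 2: 169 * 0.96 = 162
Group 3: 116 * 0.955 = 111
Group 4: 963 * 0.946 = 911
Group 5: 743 * 0.97 = 721
Group 6: 1760 * 0.936 + 724 * 0.516 = 1647 + 374 = 2021
Net migration: Group 4 + 92 → 1003; Group 6 − 60 → 1961
→ [19, 162, 111, 1003, 721, 1961]
After projecting period 4:
Births: 162 * 0.168 = 27
Group 2: 19 * 0.96 = 18
Group 3: 162 * 0.955 = 155
Group 4: 111 * 0.946 = 105
Group 5: 1003 * 0.97 = 973
Group 6: 721 * 0.936 + 1961 * 0.516 = 675 + 1012 = 1687
Net migration: Group 4 + 92 → 197; Group 6 − 60 → 1627
→ [27, 18, 155, 197, 973, 1627]
Total after period 4: 27 + 18 + 155 + 197 + 973 + 1627 = 2997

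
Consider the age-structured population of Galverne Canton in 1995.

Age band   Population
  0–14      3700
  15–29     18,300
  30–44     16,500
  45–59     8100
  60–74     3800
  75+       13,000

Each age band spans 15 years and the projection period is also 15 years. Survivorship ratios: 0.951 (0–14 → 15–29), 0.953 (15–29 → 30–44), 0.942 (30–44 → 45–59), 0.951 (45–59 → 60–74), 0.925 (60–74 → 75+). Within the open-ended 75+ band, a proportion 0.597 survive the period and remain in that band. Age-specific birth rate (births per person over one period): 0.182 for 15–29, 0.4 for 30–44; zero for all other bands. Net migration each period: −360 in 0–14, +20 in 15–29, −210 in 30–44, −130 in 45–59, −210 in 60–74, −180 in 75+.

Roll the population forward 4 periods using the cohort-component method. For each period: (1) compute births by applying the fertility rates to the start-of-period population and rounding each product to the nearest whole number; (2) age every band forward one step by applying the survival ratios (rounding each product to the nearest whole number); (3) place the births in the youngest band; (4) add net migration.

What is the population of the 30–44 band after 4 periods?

6312

Period 1:
Births: 18300 * 0.182 = 3331  |  16500 * 0.4 = 6600 — total 9931
15–29: 3700 * 0.951 = 3519
30–44: 18300 * 0.953 = 17440
45–59: 16500 * 0.942 = 15543
60–74: 8100 * 0.951 = 7703
75+: 3800 * 0.925 + 13000 * 0.597 = 3515 + 7761 = 11276
Net migration: 0–14 − 360 → 9571; 15–29 + 20 → 3539; 30–44 − 210 → 17230; 45–59 − 130 → 15413; 60–74 − 210 → 7493; 75+ − 180 → 11096
End of period: [9571, 3539, 17230, 15413, 7493, 11096]
Period 2:
Births: 3539 * 0.182 = 644  |  17230 * 0.4 = 6892 — total 7536
15–29: 9571 * 0.951 = 9102
30–44: 3539 * 0.953 = 3373
45–59: 17230 * 0.942 = 16231
60–74: 15413 * 0.951 = 14658
75+: 7493 * 0.925 + 11096 * 0.597 = 6931 + 6624 = 13555
Net migration: 0–14 − 360 → 7176; 15–29 + 20 → 9122; 30–44 − 210 → 3163; 45–59 − 130 → 16101; 60–74 − 210 → 14448; 75+ − 180 → 13375
End of period: [7176, 9122, 3163, 16101, 14448, 13375]
Period 3:
Births: 9122 * 0.182 = 1660  |  3163 * 0.4 = 1265 — total 2925
15–29: 7176 * 0.951 = 6824
30–44: 9122 * 0.953 = 8693
45–59: 3163 * 0.942 = 2980
60–74: 16101 * 0.951 = 15312
75+: 14448 * 0.925 + 13375 * 0.597 = 13364 + 7985 = 21349
Net migration: 0–14 − 360 → 2565; 15–29 + 20 → 6844; 30–44 − 210 → 8483; 45–59 − 130 → 2850; 60–74 − 210 → 15102; 75+ − 180 → 21169
End of period: [2565, 6844, 8483, 2850, 15102, 21169]
Period 4:
Births: 6844 * 0.182 = 1246  |  8483 * 0.4 = 3393 — total 4639
15–29: 2565 * 0.951 = 2439
30–44: 6844 * 0.953 = 6522
45–59: 8483 * 0.942 = 7991
60–74: 2850 * 0.951 = 2710
75+: 15102 * 0.925 + 21169 * 0.597 = 13969 + 12638 = 26607
Net migration: 0–14 − 360 → 4279; 15–29 + 20 → 2459; 30–44 − 210 → 6312; 45–59 − 130 → 7861; 60–74 − 210 → 2500; 75+ − 180 → 26427
End of period: [4279, 2459, 6312, 7861, 2500, 26427]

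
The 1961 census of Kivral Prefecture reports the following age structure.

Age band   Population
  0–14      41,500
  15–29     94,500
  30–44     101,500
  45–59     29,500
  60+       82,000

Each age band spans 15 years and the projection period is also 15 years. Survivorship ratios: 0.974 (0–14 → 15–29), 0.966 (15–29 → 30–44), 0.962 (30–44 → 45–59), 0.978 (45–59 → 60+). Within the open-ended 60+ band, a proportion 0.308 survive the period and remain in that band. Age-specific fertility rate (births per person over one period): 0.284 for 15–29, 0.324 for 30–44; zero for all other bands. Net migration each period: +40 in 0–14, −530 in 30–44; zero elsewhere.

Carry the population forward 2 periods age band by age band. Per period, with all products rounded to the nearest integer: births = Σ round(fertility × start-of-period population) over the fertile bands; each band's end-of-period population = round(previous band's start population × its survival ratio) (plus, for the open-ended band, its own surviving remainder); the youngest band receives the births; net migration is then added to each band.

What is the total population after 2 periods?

[period 1]
Births: 94500 × 0.284 = 26838, 101500 × 0.324 = 32886 ⇒ total 59724
15–29: 41500 × 0.974 = 40421
30–44: 94500 × 0.966 = 91287
45–59: 101500 × 0.962 = 97643
60+: 29500 × 0.978 + 82000 × 0.308 = 28851 + 25256 = 54107
Net migration: 0–14 + 40 → 59764; 30–44 − 530 → 90757
Giving 59764 / 40421 / 90757 / 97643 / 54107.
[period 2]
Births: 40421 × 0.284 = 11480, 90757 × 0.324 = 29405 ⇒ total 40885
15–29: 59764 × 0.974 = 58210
30–44: 40421 × 0.966 = 39047
45–59: 90757 × 0.962 = 87308
60+: 97643 × 0.978 + 54107 × 0.308 = 95495 + 16665 = 112160
Net migration: 0–14 + 40 → 40925; 30–44 − 530 → 38517
Giving 40925 / 58210 / 38517 / 87308 / 112160.
Total after period 2: 40925 + 58210 + 38517 + 87308 + 112160 = 337120

337120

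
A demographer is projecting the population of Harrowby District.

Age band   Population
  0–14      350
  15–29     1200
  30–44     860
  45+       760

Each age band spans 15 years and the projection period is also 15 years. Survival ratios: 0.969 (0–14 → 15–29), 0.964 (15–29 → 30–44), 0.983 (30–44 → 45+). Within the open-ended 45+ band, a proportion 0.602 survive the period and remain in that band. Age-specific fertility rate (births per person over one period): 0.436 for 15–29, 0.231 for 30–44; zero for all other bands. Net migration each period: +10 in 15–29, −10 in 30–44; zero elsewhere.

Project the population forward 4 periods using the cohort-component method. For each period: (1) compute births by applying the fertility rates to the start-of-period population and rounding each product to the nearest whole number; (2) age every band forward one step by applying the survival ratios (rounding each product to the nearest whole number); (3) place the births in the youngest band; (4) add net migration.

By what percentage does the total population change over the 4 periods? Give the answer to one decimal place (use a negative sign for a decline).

-16.2

(Bands numbered youngest = 1 to oldest = 4.)
— Period 1 —
Births: 1200 × 0.436 = 523, 860 × 0.231 = 199 — total 722
Band 2: 350 × 0.969 = 339
Band 3: 1200 × 0.964 = 1157
Band 4: 860 × 0.983 + 760 × 0.602 = 845 + 458 = 1303
Net migration: Band 2 + 10 → 349; Band 3 − 10 → 1147
End of period: [722, 349, 1147, 1303]
— Period 2 —
Births: 349 × 0.436 = 152, 1147 × 0.231 = 265 — total 417
Band 2: 722 × 0.969 = 700
Band 3: 349 × 0.964 = 336
Band 4: 1147 × 0.983 + 1303 × 0.602 = 1128 + 784 = 1912
Net migration: Band 2 + 10 → 710; Band 3 − 10 → 326
End of period: [417, 710, 326, 1912]
— Period 3 —
Births: 710 × 0.436 = 310, 326 × 0.231 = 75 — total 385
Band 2: 417 × 0.969 = 404
Band 3: 710 × 0.964 = 684
Band 4: 326 × 0.983 + 1912 × 0.602 = 320 + 1151 = 1471
Net migration: Band 2 + 10 → 414; Band 3 − 10 → 674
End of period: [385, 414, 674, 1471]
— Period 4 —
Births: 414 × 0.436 = 181, 674 × 0.231 = 156 — total 337
Band 2: 385 × 0.969 = 373
Band 3: 414 × 0.964 = 399
Band 4: 674 × 0.983 + 1471 × 0.602 = 663 + 886 = 1549
Net migration: Band 2 + 10 → 383; Band 3 − 10 → 389
End of period: [337, 383, 389, 1549]
Total: 3170 → 2658; change = -512; percentage change = -16.2%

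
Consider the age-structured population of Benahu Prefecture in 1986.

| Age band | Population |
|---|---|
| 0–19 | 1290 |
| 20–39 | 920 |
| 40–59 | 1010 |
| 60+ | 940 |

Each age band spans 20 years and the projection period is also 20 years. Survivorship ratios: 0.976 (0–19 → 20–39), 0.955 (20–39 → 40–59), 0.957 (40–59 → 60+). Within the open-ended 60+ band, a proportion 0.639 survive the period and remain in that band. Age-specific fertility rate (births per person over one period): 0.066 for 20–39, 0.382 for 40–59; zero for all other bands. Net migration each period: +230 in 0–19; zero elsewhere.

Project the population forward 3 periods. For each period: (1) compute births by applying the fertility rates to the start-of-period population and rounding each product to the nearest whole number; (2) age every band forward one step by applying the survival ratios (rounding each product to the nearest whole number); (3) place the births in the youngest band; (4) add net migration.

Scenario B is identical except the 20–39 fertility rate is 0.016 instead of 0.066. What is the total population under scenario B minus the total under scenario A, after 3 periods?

-138

After projecting period 1:
Births: 920 × 0.066 = 61  |  1010 × 0.382 = 386 ⇒ total 447
20–39: 1290 × 0.976 = 1259
40–59: 920 × 0.955 = 879
60+: 1010 × 0.957 + 940 × 0.639 = 967 + 601 = 1568
Net migration: 0–19 + 230 → 677
→ [677, 1259, 879, 1568]
After projecting period 2:
Births: 1259 × 0.066 = 83  |  879 × 0.382 = 336 ⇒ total 419
20–39: 677 × 0.976 = 661
40–59: 1259 × 0.955 = 1202
60+: 879 × 0.957 + 1568 × 0.639 = 841 + 1002 = 1843
Net migration: 0–19 + 230 → 649
→ [649, 661, 1202, 1843]
After projecting period 3:
Births: 661 × 0.066 = 44  |  1202 × 0.382 = 459 ⇒ total 503
20–39: 649 × 0.976 = 633
40–59: 661 × 0.955 = 631
60+: 1202 × 0.957 + 1843 × 0.639 = 1150 + 1178 = 2328
Net migration: 0–19 + 230 → 733
→ [733, 633, 631, 2328]
Scenario A total after 3 periods: 4325
Scenario B projection —
After projecting period 1:
Births: 920 × 0.016 = 15  |  1010 × 0.382 = 386 ⇒ total 401
20–39: 1290 × 0.976 = 1259
40–59: 920 × 0.955 = 879
60+: 1010 × 0.957 + 940 × 0.639 = 967 + 601 = 1568
Net migration: 0–19 + 230 → 631
→ [631, 1259, 879, 1568]
After projecting period 2:
Births: 1259 × 0.016 = 20  |  879 × 0.382 = 336 ⇒ total 356
20–39: 631 × 0.976 = 616
40–59: 1259 × 0.955 = 1202
60+: 879 × 0.957 + 1568 × 0.639 = 841 + 1002 = 1843
Net migration: 0–19 + 230 → 586
→ [586, 616, 1202, 1843]
After projecting period 3:
Births: 616 × 0.016 = 10  |  1202 × 0.382 = 459 ⇒ total 469
20–39: 586 × 0.976 = 572
40–59: 616 × 0.955 = 588
60+: 1202 × 0.957 + 1843 × 0.639 = 1150 + 1178 = 2328
Net migration: 0–19 + 230 → 699
→ [699, 572, 588, 2328]
Scenario B total after 3 periods: 4187
Difference B − A = 4187 − 4325 = -138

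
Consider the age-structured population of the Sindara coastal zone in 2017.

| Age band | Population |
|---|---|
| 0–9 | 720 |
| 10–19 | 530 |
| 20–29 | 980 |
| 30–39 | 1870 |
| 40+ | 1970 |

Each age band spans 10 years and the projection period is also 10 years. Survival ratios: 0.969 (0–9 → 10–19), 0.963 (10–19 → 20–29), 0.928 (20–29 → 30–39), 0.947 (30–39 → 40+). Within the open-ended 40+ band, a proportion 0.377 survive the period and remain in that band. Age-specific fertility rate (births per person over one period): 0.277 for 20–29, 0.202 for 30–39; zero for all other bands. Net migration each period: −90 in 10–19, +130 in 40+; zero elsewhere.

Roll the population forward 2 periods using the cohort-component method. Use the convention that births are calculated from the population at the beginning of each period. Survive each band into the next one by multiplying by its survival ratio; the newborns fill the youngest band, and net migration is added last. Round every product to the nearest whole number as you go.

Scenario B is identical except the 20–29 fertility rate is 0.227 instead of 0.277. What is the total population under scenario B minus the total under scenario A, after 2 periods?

-73

[period 1]
Births: 980 * 0.277 = 271, 1870 * 0.202 = 378 ⇒ total 649
10–19: 720 * 0.969 = 698
20–29: 530 * 0.963 = 510
30–39: 980 * 0.928 = 909
40+: 1870 * 0.947 + 1970 * 0.377 = 1771 + 743 = 2514
Net migration: 10–19 − 90 → 608; 40+ + 130 → 2644
→ [649, 608, 510, 909, 2644]
[period 2]
Births: 510 * 0.277 = 141, 909 * 0.202 = 184 ⇒ total 325
10–19: 649 * 0.969 = 629
20–29: 608 * 0.963 = 586
30–39: 510 * 0.928 = 473
40+: 909 * 0.947 + 2644 * 0.377 = 861 + 997 = 1858
Net migration: 10–19 − 90 → 539; 40+ + 130 → 1988
→ [325, 539, 586, 473, 1988]
Scenario A total after 2 periods: 3911
Scenario B projection —
[period 1]
Births: 980 * 0.227 = 222, 1870 * 0.202 = 378 ⇒ total 600
10–19: 720 * 0.969 = 698
20–29: 530 * 0.963 = 510
30–39: 980 * 0.928 = 909
40+: 1870 * 0.947 + 1970 * 0.377 = 1771 + 743 = 2514
Net migration: 10–19 − 90 → 608; 40+ + 130 → 2644
→ [600, 608, 510, 909, 2644]
[period 2]
Births: 510 * 0.227 = 116, 909 * 0.202 = 184 ⇒ total 300
10–19: 600 * 0.969 = 581
20–29: 608 * 0.963 = 586
30–39: 510 * 0.928 = 473
40+: 909 * 0.947 + 2644 * 0.377 = 861 + 997 = 1858
Net migration: 10–19 − 90 → 491; 40+ + 130 → 1988
→ [300, 491, 586, 473, 1988]
Scenario B total after 2 periods: 3838
Difference B − A = 3838 − 3911 = -73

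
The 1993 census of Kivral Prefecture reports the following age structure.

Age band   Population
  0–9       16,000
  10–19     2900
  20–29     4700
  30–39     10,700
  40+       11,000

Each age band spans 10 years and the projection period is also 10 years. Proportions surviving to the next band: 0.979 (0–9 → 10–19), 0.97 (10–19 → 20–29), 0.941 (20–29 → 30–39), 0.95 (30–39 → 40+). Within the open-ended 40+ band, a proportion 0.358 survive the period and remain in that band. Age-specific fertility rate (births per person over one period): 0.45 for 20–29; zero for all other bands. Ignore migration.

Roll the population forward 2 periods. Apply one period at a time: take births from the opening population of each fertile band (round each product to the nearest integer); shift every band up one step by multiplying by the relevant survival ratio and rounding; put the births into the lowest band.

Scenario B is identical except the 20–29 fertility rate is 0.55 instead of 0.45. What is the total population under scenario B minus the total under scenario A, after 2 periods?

Call the bands 1 to 5, youngest first.
[period 1]
Births: 4700 * 0.45 = 2115
Band 2: 16000 * 0.979 = 15664
Band 3: 2900 * 0.97 = 2813
Band 4: 4700 * 0.941 = 4423
Band 5: 10700 * 0.95 + 11000 * 0.358 = 10165 + 3938 = 14103
→ [2115, 15664, 2813, 4423, 14103]
[period 2]
Births: 2813 * 0.45 = 1266
Band 2: 2115 * 0.979 = 2071
Band 3: 15664 * 0.97 = 15194
Band 4: 2813 * 0.941 = 2647
Band 5: 4423 * 0.95 + 14103 * 0.358 = 4202 + 5049 = 9251
→ [1266, 2071, 15194, 2647, 9251]
Scenario A total after 2 periods: 30429
Scenario B projection —
[period 1]
Births: 4700 * 0.55 = 2585
Band 2: 16000 * 0.979 = 15664
Band 3: 2900 * 0.97 = 2813
Band 4: 4700 * 0.941 = 4423
Band 5: 10700 * 0.95 + 11000 * 0.358 = 10165 + 3938 = 14103
→ [2585, 15664, 2813, 4423, 14103]
[period 2]
Births: 2813 * 0.55 = 1547
Band 2: 2585 * 0.979 = 2531
Band 3: 15664 * 0.97 = 15194
Band 4: 2813 * 0.941 = 2647
Band 5: 4423 * 0.95 + 14103 * 0.358 = 4202 + 5049 = 9251
→ [1547, 2531, 15194, 2647, 9251]
Scenario B total after 2 periods: 31170
Difference B − A = 31170 − 30429 = 741

741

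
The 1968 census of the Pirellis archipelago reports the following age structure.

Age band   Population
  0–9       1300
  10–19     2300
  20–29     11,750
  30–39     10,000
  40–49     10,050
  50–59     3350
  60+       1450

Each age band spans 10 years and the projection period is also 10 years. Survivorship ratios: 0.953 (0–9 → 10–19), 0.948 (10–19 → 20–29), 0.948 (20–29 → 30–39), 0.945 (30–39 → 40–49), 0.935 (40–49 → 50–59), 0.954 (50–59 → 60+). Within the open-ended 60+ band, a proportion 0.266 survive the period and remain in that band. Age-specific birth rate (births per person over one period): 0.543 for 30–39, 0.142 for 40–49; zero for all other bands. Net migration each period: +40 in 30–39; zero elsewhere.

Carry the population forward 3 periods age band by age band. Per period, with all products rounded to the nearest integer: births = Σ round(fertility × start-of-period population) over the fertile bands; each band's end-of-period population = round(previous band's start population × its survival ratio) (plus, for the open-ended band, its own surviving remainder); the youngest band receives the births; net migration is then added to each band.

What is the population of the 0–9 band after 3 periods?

Period 1.
Births: 10000 * 0.543 = 5430, 10050 * 0.142 = 1427 — total 6857
10–19: 1300 * 0.953 = 1239
20–29: 2300 * 0.948 = 2180
30–39: 11750 * 0.948 = 11139
40–49: 10000 * 0.945 = 9450
50–59: 10050 * 0.935 = 9397
60+: 3350 * 0.954 + 1450 * 0.266 = 3196 + 386 = 3582
Net migration: 30–39 + 40 → 11179
→ [6857, 1239, 2180, 11179, 9450, 9397, 3582]
Period 2.
Births: 11179 * 0.543 = 6070, 9450 * 0.142 = 1342 — total 7412
10–19: 6857 * 0.953 = 6535
20–29: 1239 * 0.948 = 1175
30–39: 2180 * 0.948 = 2067
40–49: 11179 * 0.945 = 10564
50–59: 9450 * 0.935 = 8836
60+: 9397 * 0.954 + 3582 * 0.266 = 8965 + 953 = 9918
Net migration: 30–39 + 40 → 2107
→ [7412, 6535, 1175, 2107, 10564, 8836, 9918]
Period 3.
Births: 2107 * 0.543 = 1144, 10564 * 0.142 = 1500 — total 2644
10–19: 7412 * 0.953 = 7064
20–29: 6535 * 0.948 = 6195
30–39: 1175 * 0.948 = 1114
40–49: 2107 * 0.945 = 1991
50–59: 10564 * 0.935 = 9877
60+: 8836 * 0.954 + 9918 * 0.266 = 8430 + 2638 = 11068
Net migration: 30–39 + 40 → 1154
→ [2644, 7064, 6195, 1154, 1991, 9877, 11068]

2644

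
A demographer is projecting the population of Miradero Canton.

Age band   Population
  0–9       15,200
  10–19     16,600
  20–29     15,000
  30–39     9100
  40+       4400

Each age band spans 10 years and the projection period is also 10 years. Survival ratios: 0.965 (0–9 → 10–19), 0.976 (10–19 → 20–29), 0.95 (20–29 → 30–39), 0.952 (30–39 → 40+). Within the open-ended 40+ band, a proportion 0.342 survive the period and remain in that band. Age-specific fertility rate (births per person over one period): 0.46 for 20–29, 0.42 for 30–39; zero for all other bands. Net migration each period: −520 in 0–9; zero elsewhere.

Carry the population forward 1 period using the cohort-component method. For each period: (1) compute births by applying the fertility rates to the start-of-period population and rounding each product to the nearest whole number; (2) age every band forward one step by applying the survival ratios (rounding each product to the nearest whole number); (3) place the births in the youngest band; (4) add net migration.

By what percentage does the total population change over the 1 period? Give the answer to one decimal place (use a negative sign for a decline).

8.6

[period 1]
Births: 15000 × 0.46 = 6900  |  9100 × 0.42 = 3822 ⇒ total 10722
10–19: 15200 × 0.965 = 14668
20–29: 16600 × 0.976 = 16202
30–39: 15000 × 0.95 = 14250
40+: 9100 × 0.952 + 4400 × 0.342 = 8663 + 1505 = 10168
Net migration: 0–9 − 520 → 10202
End of period: [10202, 14668, 16202, 14250, 10168]
Total: 60300 → 65490; change = 5190; percentage change = 8.6%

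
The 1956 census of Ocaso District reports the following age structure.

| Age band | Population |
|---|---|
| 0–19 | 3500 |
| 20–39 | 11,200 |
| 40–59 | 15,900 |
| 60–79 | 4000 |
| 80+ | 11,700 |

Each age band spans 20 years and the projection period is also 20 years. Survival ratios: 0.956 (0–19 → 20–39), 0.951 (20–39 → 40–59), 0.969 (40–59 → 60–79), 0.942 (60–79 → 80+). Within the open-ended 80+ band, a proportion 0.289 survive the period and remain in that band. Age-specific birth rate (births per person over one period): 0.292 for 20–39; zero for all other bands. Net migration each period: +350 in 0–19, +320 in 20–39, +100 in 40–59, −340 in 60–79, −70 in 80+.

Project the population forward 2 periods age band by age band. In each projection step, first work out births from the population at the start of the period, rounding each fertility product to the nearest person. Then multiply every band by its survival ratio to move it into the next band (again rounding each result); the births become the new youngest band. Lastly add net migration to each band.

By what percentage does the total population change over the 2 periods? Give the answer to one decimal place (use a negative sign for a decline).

Numbering the groups 1..5 from youngest to oldest:
Period 1.
Births: 11200 × 0.292 = 3270
Group 2: 3500 × 0.956 = 3346
Group 3: 11200 × 0.951 = 10651
Group 4: 15900 × 0.969 = 15407
Group 5: 4000 × 0.942 + 11700 × 0.289 = 3768 + 3381 = 7149
Net migration: Group 1 + 350 → 3620; Group 2 + 320 → 3666; Group 3 + 100 → 10751; Group 4 − 340 → 15067; Group 5 − 70 → 7079
Population now: 0–19=3620, 20–39=3666, 40–59=10751, 60–79=15067, 80+=7079
Period 2.
Births: 3666 × 0.292 = 1070
Group 2: 3620 × 0.956 = 3461
Group 3: 3666 × 0.951 = 3486
Group 4: 10751 × 0.969 = 10418
Group 5: 15067 × 0.942 + 7079 × 0.289 = 14193 + 2046 = 16239
Net migration: Group 1 + 350 → 1420; Group 2 + 320 → 3781; Group 3 + 100 → 3586; Group 4 − 340 → 10078; Group 5 − 70 → 16169
Population now: 0–19=1420, 20–39=3781, 40–59=3586, 60–79=10078, 80+=16169
Total: 46300 → 35034; change = -11266; percentage change = -24.3%

-24.3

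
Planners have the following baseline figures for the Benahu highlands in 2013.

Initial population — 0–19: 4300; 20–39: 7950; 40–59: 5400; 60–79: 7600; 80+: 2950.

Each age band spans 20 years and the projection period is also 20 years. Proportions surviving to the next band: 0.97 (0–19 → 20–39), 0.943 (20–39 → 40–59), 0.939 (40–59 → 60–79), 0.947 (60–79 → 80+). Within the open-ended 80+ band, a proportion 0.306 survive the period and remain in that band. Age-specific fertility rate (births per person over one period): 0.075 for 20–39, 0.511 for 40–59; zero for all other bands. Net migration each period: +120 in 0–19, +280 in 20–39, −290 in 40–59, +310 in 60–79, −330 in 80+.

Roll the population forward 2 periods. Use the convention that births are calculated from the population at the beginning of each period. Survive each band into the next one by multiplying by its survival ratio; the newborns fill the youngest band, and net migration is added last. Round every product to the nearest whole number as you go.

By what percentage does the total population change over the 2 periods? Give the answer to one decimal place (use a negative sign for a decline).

Period 1.
Births: 7950 * 0.075 = 596 ; 5400 * 0.511 = 2759 — total 3355
20–39: 4300 * 0.97 = 4171
40–59: 7950 * 0.943 = 7497
60–79: 5400 * 0.939 = 5071
80+: 7600 * 0.947 + 2950 * 0.306 = 7197 + 903 = 8100
Net migration: 0–19 + 120 → 3475; 20–39 + 280 → 4451; 40–59 − 290 → 7207; 60–79 + 310 → 5381; 80+ − 330 → 7770
Giving 3475 / 4451 / 7207 / 5381 / 7770.
Period 2.
Births: 4451 * 0.075 = 334 ; 7207 * 0.511 = 3683 — total 4017
20–39: 3475 * 0.97 = 3371
40–59: 4451 * 0.943 = 4197
60–79: 7207 * 0.939 = 6767
80+: 5381 * 0.947 + 7770 * 0.306 = 5096 + 2378 = 7474
Net migration: 0–19 + 120 → 4137; 20–39 + 280 → 3651; 40–59 − 290 → 3907; 60–79 + 310 → 7077; 80+ − 330 → 7144
Giving 4137 / 3651 / 3907 / 7077 / 7144.
Total: 28200 → 25916; change = -2284; percentage change = -8.1%

-8.1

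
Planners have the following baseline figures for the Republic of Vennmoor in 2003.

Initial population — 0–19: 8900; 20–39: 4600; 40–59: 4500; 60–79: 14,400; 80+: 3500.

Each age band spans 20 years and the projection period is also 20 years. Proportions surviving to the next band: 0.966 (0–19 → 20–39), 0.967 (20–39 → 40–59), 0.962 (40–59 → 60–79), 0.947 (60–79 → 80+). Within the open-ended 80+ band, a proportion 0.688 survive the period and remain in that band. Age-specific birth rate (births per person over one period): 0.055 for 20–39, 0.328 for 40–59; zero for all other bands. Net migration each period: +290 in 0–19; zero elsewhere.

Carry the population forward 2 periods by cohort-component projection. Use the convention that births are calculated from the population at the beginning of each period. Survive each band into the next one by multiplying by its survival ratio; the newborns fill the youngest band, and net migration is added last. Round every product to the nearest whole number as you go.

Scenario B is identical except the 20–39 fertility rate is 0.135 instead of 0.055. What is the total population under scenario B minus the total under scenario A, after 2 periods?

— Period 1 —
Births: 4600 × 0.055 = 253, 4500 × 0.328 = 1476 → 1729
20–39: 8900 × 0.966 = 8597
40–59: 4600 × 0.967 = 4448
60–79: 4500 × 0.962 = 4329
80+: 14400 × 0.947 + 3500 × 0.688 = 13637 + 2408 = 16045
Net migration: 0–19 + 290 → 2019
→ [2019, 8597, 4448, 4329, 16045]
— Period 2 —
Births: 8597 × 0.055 = 473, 4448 × 0.328 = 1459 → 1932
20–39: 2019 × 0.966 = 1950
40–59: 8597 × 0.967 = 8313
60–79: 4448 × 0.962 = 4279
80+: 4329 × 0.947 + 16045 × 0.688 = 4100 + 11039 = 15139
Net migration: 0–19 + 290 → 2222
→ [2222, 1950, 8313, 4279, 15139]
Scenario A total after 2 periods: 31903
Scenario B projection —
— Period 1 —
Births: 4600 × 0.135 = 621, 4500 × 0.328 = 1476 → 2097
20–39: 8900 × 0.966 = 8597
40–59: 4600 × 0.967 = 4448
60–79: 4500 × 0.962 = 4329
80+: 14400 × 0.947 + 3500 × 0.688 = 13637 + 2408 = 16045
Net migration: 0–19 + 290 → 2387
→ [2387, 8597, 4448, 4329, 16045]
— Period 2 —
Births: 8597 × 0.135 = 1161, 4448 × 0.328 = 1459 → 2620
20–39: 2387 × 0.966 = 2306
40–59: 8597 × 0.967 = 8313
60–79: 4448 × 0.962 = 4279
80+: 4329 × 0.947 + 16045 × 0.688 = 4100 + 11039 = 15139
Net migration: 0–19 + 290 → 2910
→ [2910, 2306, 8313, 4279, 15139]
Scenario B total after 2 periods: 32947
Difference B − A = 32947 − 31903 = 1044

1044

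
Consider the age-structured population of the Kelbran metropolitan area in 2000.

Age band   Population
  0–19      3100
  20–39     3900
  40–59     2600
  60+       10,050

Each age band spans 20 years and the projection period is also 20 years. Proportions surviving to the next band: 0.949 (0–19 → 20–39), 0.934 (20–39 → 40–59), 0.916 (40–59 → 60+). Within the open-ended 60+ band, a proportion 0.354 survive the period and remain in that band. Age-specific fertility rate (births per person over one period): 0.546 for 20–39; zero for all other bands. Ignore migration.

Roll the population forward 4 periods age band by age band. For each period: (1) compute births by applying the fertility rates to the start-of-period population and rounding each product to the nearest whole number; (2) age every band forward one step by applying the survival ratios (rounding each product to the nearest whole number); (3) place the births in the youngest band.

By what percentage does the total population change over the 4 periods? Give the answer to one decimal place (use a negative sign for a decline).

Period 1:
Births: 3900 * 0.546 = 2129
20–39: 3100 * 0.949 = 2942
40–59: 3900 * 0.934 = 3643
60+: 2600 * 0.916 + 10050 * 0.354 = 2382 + 3558 = 5940
→ [2129, 2942, 3643, 5940]
Period 2:
Births: 2942 * 0.546 = 1606
20–39: 2129 * 0.949 = 2020
40–59: 2942 * 0.934 = 2748
60+: 3643 * 0.916 + 5940 * 0.354 = 3337 + 2103 = 5440
→ [1606, 2020, 2748, 5440]
Period 3:
Births: 2020 * 0.546 = 1103
20–39: 1606 * 0.949 = 1524
40–59: 2020 * 0.934 = 1887
60+: 2748 * 0.916 + 5440 * 0.354 = 2517 + 1926 = 4443
→ [1103, 1524, 1887, 4443]
Period 4:
Births: 1524 * 0.546 = 832
20–39: 1103 * 0.949 = 1047
40–59: 1524 * 0.934 = 1423
60+: 1887 * 0.916 + 4443 * 0.354 = 1728 + 1573 = 3301
→ [832, 1047, 1423, 3301]
Total: 19650 → 6603; change = -13047; percentage change = -66.4%

-66.4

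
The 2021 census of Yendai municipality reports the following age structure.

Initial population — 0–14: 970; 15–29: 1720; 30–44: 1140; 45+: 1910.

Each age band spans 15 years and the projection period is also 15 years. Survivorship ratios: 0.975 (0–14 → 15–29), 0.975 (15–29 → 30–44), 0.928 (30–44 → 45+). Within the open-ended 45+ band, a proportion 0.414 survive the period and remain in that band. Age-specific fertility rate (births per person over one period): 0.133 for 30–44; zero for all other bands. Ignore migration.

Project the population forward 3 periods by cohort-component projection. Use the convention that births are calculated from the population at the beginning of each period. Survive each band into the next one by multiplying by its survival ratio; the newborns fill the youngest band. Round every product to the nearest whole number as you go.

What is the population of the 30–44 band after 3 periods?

144

Period 1.
Births: 1140 × 0.133 = 152
15–29: 970 × 0.975 = 946
30–44: 1720 × 0.975 = 1677
45+: 1140 × 0.928 + 1910 × 0.414 = 1058 + 791 = 1849
End of period: [152, 946, 1677, 1849]
Period 2.
Births: 1677 × 0.133 = 223
15–29: 152 × 0.975 = 148
30–44: 946 × 0.975 = 922
45+: 1677 × 0.928 + 1849 × 0.414 = 1556 + 765 = 2321
End of period: [223, 148, 922, 2321]
Period 3.
Births: 922 × 0.133 = 123
15–29: 223 × 0.975 = 217
30–44: 148 × 0.975 = 144
45+: 922 × 0.928 + 2321 × 0.414 = 856 + 961 = 1817
End of period: [123, 217, 144, 1817]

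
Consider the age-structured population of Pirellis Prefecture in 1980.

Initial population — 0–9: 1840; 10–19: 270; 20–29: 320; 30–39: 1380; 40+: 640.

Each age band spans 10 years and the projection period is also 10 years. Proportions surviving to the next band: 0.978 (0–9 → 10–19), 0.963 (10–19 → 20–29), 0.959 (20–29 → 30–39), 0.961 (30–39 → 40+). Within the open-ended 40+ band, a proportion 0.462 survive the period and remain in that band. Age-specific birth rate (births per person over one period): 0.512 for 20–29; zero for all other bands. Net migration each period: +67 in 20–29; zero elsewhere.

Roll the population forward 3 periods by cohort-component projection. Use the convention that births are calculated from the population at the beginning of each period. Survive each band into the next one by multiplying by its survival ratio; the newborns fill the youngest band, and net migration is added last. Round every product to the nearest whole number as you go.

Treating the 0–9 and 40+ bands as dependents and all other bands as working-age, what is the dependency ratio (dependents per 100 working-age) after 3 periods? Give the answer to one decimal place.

Call the groups 1 to 5, youngest first.
After projecting period 1:
Births: 320 × 0.512 = 164
Group 2: 1840 × 0.978 = 1800
Group 3: 270 × 0.963 = 260
Group 4: 320 × 0.959 = 307
Group 5: 1380 × 0.961 + 640 × 0.462 = 1326 + 296 = 1622
Net migration: Group 3 + 67 → 327
Giving 164 / 1800 / 327 / 307 / 1622.
After projecting period 2:
Births: 327 × 0.512 = 167
Group 2: 164 × 0.978 = 160
Group 3: 1800 × 0.963 = 1733
Group 4: 327 × 0.959 = 314
Group 5: 307 × 0.961 + 1622 × 0.462 = 295 + 749 = 1044
Net migration: Group 3 + 67 → 1800
Giving 167 / 160 / 1800 / 314 / 1044.
After projecting period 3:
Births: 1800 × 0.512 = 922
Group 2: 167 × 0.978 = 163
Group 3: 160 × 0.963 = 154
Group 4: 1800 × 0.959 = 1726
Group 5: 314 × 0.961 + 1044 × 0.462 = 302 + 482 = 784
Net migration: Group 3 + 67 → 221
Giving 922 / 163 / 221 / 1726 / 784.
Dependents (band 0–9 + band 40+) = 922 + 784 = 1706; working-age = 2110; ratio = 1706/2110 × 100 = 80.9

80.9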